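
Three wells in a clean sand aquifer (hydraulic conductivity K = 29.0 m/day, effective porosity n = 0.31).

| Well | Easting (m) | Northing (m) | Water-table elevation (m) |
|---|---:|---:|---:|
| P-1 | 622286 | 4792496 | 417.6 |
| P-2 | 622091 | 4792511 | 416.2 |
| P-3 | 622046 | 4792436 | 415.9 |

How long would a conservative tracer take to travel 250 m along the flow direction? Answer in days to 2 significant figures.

Taking P-1 as reference: P-2−P-1 = (-195, 15, -1.4); P-3−P-1 = (-240, -60, -1.7).
Determinant of the coordinate differences = (-195)·(-60) − (-240)·15 = 15300.
∂h/∂x = [(-1.4)·(-60) − (-1.7)·15] / 15300 = +0.007157
∂h/∂y = [(-195)·(-1.7) − (-240)·(-1.4)] / 15300 = -0.0002941
|∇h| = √(0.007157² + -0.0002941²) = 0.007163
Seepage velocity v = K·i/n = 29.0 × 0.007163 / 0.31 = 0.6701 m/day.
t = 250 / 0.6701 = 373.1 days.

370 days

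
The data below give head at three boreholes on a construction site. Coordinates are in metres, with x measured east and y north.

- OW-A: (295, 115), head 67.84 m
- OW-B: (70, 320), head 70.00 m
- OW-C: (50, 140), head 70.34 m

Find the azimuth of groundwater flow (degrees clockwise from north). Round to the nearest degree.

With h = a·x + b·y + c and OW-A as origin, the differences give:
  (-225)·a + 205·b = +2.16
  (-245)·a + 25·b = +2.50
Eliminate b (×25 and ×205, subtract): 44600·a = -458.500 → a = ∂h/∂x = -0.01028
Back-substitute: b = ∂h/∂y = -0.0007466.
Flow direction (−∇h) has components (+0.01028 E, +0.0007466 N).
Azimuth = atan2(E, N) = atan2(+0.01028, +0.0007466) = 85.8° ≈ 086°.

086°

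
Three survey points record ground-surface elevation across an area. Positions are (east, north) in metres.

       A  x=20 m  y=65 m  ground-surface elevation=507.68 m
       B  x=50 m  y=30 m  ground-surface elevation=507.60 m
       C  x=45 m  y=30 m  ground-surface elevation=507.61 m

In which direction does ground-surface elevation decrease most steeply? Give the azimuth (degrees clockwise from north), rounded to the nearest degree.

Taking A as reference: B−A = (30, -35, -0.08); C−A = (25, -35, -0.07).
Solve a·Δx + b·Δy = Δz: det = 30·(-35) − 25·(-35) = -175.
∂z/∂x = [(-0.08)·(-35) − (-0.07)·(-35)] / -175 = -0.002000
∂z/∂y = [30·(-0.07) − 25·(-0.08)] / -175 = +0.0005714
Steepest decrease is along −∇f: components (+0.002000 E, -0.0005714 N).
Azimuth = atan2(+0.002000, -0.0005714) = 105.9° ≈ 106°.

106°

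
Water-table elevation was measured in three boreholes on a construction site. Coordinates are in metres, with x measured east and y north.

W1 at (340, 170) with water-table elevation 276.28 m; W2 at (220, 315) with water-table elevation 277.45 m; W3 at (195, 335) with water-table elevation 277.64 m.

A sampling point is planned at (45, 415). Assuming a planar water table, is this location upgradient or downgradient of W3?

upgradient

With h = a·x + b·y + c and W1 as origin, the differences give:
  (-120)·a + 145·b = +1.17
  (-145)·a + 165·b = +1.36
Eliminate b (×165 and ×145, subtract): 1225·a = -4.150 → a = ∂h/∂x = -0.003388
Back-substitute: b = ∂h/∂y = +0.005265.
Head at (45, 415) = 276.28 + (-0.003388)·(-295) + (+0.005265)·(245) = 278.57 m.
That is higher than the 277.64 m at W3, so the point is upgradient.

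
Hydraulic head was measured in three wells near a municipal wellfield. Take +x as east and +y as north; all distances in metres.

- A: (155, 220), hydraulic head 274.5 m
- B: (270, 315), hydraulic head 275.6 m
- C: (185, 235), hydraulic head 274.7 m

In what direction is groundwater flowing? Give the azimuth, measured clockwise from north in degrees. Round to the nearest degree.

With h = a·x + b·y + c and A as origin, the differences give:
  115·a + 95·b = +1.1
  30·a + 15·b = +0.2
Eliminate b (×15 and ×95, subtract): -1125·a = -2.50 → a = ∂h/∂x = +0.002222
Back-substitute: b = ∂h/∂y = +0.008889.
Flow direction (−∇h) has components (-0.002222 E, -0.008889 N).
Azimuth = atan2(E, N) = atan2(-0.002222, -0.008889) = 194.0° ≈ 194°.

194°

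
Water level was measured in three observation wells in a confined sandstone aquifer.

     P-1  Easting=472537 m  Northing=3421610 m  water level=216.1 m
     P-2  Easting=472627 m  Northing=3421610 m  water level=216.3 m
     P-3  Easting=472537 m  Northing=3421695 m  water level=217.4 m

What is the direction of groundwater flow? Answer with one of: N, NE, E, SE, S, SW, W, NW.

∂h/∂x = (216.3 − 216.1) / (472627 − 472537) = +0.002222
∂h/∂y = (217.4 − 216.1) / (3421695 − 3421610) = +0.01529
Flow = −∇h = (-0.002222 east, -0.01529 north), which points south.

S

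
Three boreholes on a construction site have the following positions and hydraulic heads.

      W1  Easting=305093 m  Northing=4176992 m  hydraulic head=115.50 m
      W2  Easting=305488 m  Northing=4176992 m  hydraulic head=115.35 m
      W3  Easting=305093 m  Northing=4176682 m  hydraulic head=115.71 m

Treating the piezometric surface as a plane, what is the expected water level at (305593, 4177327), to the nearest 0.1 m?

115.1 m

∂h/∂x = (115.35 − 115.50) / (305488 − 305093) = -0.0003797
∂h/∂y = (115.71 − 115.50) / (4176682 − 4176992) = -0.0006774
h(305593, 4177327) = 115.50 + (-0.0003797)·(500) + (-0.0006774)·(335) = 115.50 -0.190 -0.227 = 115.083 m.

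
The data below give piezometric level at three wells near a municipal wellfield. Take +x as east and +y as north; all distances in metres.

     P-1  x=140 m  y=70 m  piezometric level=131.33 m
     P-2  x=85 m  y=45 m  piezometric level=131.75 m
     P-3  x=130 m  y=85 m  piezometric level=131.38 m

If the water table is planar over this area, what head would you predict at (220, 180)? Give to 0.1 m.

130.6 m

Three-point gradient (reference P-1): Δ to P-2 = (-55, -25, +0.42), Δ to P-3 = (-10, 15, +0.05).
∂h/∂x = -0.007023, ∂h/∂y = -0.001349 (det = -1075).
h(220, 180) = 131.33 + (-0.007023)·(80) + (-0.001349)·(110) = 131.33 -0.562 -0.148 = 130.620 m.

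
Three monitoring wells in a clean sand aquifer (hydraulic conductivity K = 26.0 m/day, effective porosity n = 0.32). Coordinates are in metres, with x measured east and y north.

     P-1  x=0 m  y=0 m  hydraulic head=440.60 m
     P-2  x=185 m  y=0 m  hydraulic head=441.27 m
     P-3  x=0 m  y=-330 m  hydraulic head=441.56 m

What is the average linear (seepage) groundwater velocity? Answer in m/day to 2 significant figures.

∂h/∂x = (441.27 − 440.60) / (185 − 0) = +0.003622
∂h/∂y = (441.56 − 440.60) / (-330 − 0) = -0.002909
|∇h| = √(0.003622² + -0.002909²) = 0.004646
Seepage velocity v = K·i/n = 26.0 × 0.004646 / 0.32 = 0.3775 m/day.

0.38 m/day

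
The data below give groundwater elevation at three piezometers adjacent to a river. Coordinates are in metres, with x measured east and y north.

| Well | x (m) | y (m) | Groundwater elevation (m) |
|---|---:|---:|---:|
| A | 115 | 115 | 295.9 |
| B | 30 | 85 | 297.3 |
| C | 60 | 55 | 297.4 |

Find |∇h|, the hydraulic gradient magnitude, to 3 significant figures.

With h = a·x + b·y + c and A as origin, the differences give:
  (-85)·a + (-30)·b = +1.4
  (-55)·a + (-60)·b = +1.5
Eliminate b (×(-60) and ×(-30), subtract): 3450·a = -39.00 → a = ∂h/∂x = -0.01130
Back-substitute: b = ∂h/∂y = -0.01464.
|∇h| = √(-0.01130² + -0.01464²) = 0.01849

0.0185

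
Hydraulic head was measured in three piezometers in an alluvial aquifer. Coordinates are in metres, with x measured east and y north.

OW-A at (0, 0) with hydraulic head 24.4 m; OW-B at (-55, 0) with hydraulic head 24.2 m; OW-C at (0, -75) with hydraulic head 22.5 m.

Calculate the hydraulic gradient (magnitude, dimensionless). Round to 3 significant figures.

0.0256

∂h/∂x = (24.2 − 24.4) / (-55 − 0) = +0.003636
∂h/∂y = (22.5 − 24.4) / (-75 − 0) = +0.02533
|∇h| = √(0.003636² + 0.02533²) = 0.02559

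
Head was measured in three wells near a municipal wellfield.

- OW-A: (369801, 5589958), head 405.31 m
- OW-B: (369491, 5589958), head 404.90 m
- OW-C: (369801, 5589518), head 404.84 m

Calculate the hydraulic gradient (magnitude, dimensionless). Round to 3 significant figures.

∂h/∂x = (404.90 − 405.31) / (369491 − 369801) = +0.001323
∂h/∂y = (404.84 − 405.31) / (5589518 − 5589958) = +0.001068
|∇h| = √(0.001323² + 0.001068²) = 0.0017

0.00170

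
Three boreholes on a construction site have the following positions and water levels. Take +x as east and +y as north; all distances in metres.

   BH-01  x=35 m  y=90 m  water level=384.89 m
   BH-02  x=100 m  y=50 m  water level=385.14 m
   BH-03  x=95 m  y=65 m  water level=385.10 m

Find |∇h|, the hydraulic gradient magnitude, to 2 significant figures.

0.0033

Taking BH-01 as reference: BH-02−BH-01 = (65, -40, +0.25); BH-03−BH-01 = (60, -25, +0.21).
Solve a·Δx + b·Δy = Δh: det = 65·(-25) − 60·(-40) = 775.
∂h/∂x = [(+0.25)·(-25) − (+0.21)·(-40)] / 775 = +0.002774
∂h/∂y = [65·(+0.21) − 60·(+0.25)] / 775 = -0.001742
|∇h| = √(0.002774² + -0.001742²) = 0.003276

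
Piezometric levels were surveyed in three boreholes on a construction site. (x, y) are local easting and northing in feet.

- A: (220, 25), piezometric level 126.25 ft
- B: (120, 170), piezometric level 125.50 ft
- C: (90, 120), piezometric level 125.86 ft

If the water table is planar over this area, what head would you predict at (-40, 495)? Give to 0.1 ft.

123.7 ft

Taking A as reference: B−A = (-100, 145, -0.75); C−A = (-130, 95, -0.39).
Solve a·Δx + b·Δy = Δh: det = (-100)·95 − (-130)·145 = 9350.
∂h/∂x = [(-0.75)·95 − (-0.39)·145] / 9350 = -0.001572
∂h/∂y = [(-100)·(-0.39) − (-130)·(-0.75)] / 9350 = -0.006257
h(-40, 495) = 126.25 + (-0.001572)·(-260) + (-0.006257)·(470) = 126.25 +0.409 -2.941 = 123.718 ft.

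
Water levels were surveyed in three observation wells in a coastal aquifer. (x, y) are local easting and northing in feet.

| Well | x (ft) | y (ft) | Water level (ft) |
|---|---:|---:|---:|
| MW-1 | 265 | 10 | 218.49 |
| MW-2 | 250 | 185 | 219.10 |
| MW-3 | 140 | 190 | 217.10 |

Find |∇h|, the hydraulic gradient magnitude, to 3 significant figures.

0.0191

With h = a·x + b·y + c and MW-1 as origin, the differences give:
  (-15)·a + 175·b = +0.61
  (-125)·a + 180·b = -1.39
Eliminate b (×180 and ×175, subtract): 19175·a = 353.050 → a = ∂h/∂x = +0.01841
Back-substitute: b = ∂h/∂y = +0.005064.
|∇h| = √(0.01841² + 0.005064²) = 0.01909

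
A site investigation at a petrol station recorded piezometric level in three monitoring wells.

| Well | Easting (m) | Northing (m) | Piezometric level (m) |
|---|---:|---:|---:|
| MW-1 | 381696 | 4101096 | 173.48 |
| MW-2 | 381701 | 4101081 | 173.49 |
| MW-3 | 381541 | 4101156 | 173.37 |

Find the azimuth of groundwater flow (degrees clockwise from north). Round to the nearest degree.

314°

With h = a·x + b·y + c and MW-1 as origin, the differences give:
  5·a + (-15)·b = +0.01
  (-155)·a + 60·b = -0.11
Eliminate b (×60 and ×(-15), subtract): -2025·a = -1.050 → a = ∂h/∂x = +0.0005185
Back-substitute: b = ∂h/∂y = -0.0004938.
Flow direction (−∇h) has components (-0.0005185 E, +0.0004938 N).
Azimuth = atan2(E, N) = atan2(-0.0005185, +0.0004938) = 313.6° ≈ 314°.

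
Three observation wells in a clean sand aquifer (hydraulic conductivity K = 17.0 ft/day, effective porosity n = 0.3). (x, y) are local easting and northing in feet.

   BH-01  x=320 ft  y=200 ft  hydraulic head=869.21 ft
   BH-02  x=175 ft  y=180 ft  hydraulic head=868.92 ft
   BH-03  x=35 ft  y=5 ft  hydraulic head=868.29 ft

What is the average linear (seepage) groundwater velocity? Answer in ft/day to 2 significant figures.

0.16 ft/day

Taking BH-01 as reference: BH-02−BH-01 = (-145, -20, -0.29); BH-03−BH-01 = (-285, -195, -0.92).
Determinant of the coordinate differences = (-145)·(-195) − (-285)·(-20) = 22575.
∂h/∂x = [(-0.29)·(-195) − (-0.92)·(-20)] / 22575 = +0.001690
∂h/∂y = [(-145)·(-0.92) − (-285)·(-0.29)] / 22575 = +0.002248
|∇h| = √(0.001690² + 0.002248²) = 0.002812
Seepage velocity v = K·i/n = 17.0 × 0.002812 / 0.3 = 0.1593 ft/day.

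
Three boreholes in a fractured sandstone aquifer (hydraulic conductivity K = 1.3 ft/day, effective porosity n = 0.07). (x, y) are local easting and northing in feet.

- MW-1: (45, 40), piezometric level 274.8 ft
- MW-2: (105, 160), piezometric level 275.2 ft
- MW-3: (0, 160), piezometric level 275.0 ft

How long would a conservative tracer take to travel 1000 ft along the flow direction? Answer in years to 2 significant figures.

48 years

Differences from MW-1: to MW-2 (Δx, Δy, Δh) = (60, 120, +0.4); to MW-3 = (-45, 120, +0.2).
Determinant of the coordinate differences = 60·120 − (-45)·120 = 12600.
∂h/∂x = [(+0.4)·120 − (+0.2)·120] / 12600 = +0.001905
∂h/∂y = [60·(+0.2) − (-45)·(+0.4)] / 12600 = +0.002381
|∇h| = √(0.001905² + 0.002381²) = 0.003049
Seepage velocity v = K·i/n = 1.3 × 0.003049 / 0.07 = 0.05662 ft/day.
t = 1000 / 0.05662 = 1.766e+04 days = 48.4 years.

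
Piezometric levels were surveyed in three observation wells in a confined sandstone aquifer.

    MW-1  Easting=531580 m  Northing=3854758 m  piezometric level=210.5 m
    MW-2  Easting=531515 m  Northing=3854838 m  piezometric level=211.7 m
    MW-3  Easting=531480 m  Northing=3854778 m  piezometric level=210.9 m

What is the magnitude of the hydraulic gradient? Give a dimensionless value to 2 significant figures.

Differences from MW-1: to MW-2 (Δx, Δy, Δh) = (-65, 80, +1.2); to MW-3 = (-100, 20, +0.4).
Determinant of the coordinate differences = (-65)·20 − (-100)·80 = 6700.
∂h/∂x = [(+1.2)·20 − (+0.4)·80] / 6700 = -0.001194
∂h/∂y = [(-65)·(+0.4) − (-100)·(+1.2)] / 6700 = +0.01403
|∇h| = √(-0.001194² + 0.01403²) = 0.01408

0.014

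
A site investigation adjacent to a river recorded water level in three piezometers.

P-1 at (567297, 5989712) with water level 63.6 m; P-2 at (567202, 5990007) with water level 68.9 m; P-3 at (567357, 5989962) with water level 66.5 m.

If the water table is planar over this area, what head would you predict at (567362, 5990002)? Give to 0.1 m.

67.0 m

Taking P-1 as reference: P-2−P-1 = (-95, 295, +5.3); P-3−P-1 = (60, 250, +2.9).
Determinant of the coordinate differences = (-95)·250 − 60·295 = -41450.
∂h/∂x = [(+5.3)·250 − (+2.9)·295] / -41450 = -0.01133
∂h/∂y = [(-95)·(+2.9) − 60·(+5.3)] / -41450 = +0.01432
h(567362, 5990002) = 63.6 + (-0.01133)·(65) + (+0.01432)·(290) = 63.6 -0.736 +4.152 = 67.016 m.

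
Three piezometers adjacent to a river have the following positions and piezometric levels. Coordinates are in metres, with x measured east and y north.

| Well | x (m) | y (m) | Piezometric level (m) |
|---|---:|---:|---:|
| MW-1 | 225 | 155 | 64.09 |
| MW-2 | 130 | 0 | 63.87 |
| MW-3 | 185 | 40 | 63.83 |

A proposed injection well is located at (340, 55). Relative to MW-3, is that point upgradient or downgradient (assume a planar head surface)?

downgradient

Differences from MW-1: to MW-2 (Δx, Δy, Δh) = (-95, -155, -0.22); to MW-3 = (-40, -115, -0.26).
Solve a·Δx + b·Δy = Δh: det = (-95)·(-115) − (-40)·(-155) = 4725.
∂h/∂x = [(-0.22)·(-115) − (-0.26)·(-155)] / 4725 = -0.003175
∂h/∂y = [(-95)·(-0.26) − (-40)·(-0.22)] / 4725 = +0.003365
Head at (340, 55) = 64.09 + (-0.003175)·(115) + (+0.003365)·(-100) = 63.39 m.
That is lower than the 63.83 m at MW-3, so the point is downgradient.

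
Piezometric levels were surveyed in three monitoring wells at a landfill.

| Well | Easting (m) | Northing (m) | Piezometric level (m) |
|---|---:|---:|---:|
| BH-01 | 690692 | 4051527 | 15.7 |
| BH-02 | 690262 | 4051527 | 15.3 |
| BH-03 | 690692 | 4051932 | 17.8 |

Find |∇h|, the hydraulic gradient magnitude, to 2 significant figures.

∂h/∂x = (15.3 − 15.7) / (690262 − 690692) = +0.0009302
∂h/∂y = (17.8 − 15.7) / (4051932 − 4051527) = +0.005185
|∇h| = √(0.0009302² + 0.005185²) = 0.005268

0.0053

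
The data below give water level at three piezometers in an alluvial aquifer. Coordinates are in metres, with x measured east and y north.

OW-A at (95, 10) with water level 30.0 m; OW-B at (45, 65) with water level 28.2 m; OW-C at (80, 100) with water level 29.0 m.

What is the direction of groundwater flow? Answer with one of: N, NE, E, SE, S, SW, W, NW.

W

Taking OW-A as reference: OW-B−OW-A = (-50, 55, -1.8); OW-C−OW-A = (-15, 90, -1.0).
Solve a·Δx + b·Δy = Δh: det = (-50)·90 − (-15)·55 = -3675.
∂h/∂x = [(-1.8)·90 − (-1.0)·55] / -3675 = +0.02912
∂h/∂y = [(-50)·(-1.0) − (-15)·(-1.8)] / -3675 = -0.006259
Flow = −∇h = (-0.02912 east, +0.006259 north), which points west.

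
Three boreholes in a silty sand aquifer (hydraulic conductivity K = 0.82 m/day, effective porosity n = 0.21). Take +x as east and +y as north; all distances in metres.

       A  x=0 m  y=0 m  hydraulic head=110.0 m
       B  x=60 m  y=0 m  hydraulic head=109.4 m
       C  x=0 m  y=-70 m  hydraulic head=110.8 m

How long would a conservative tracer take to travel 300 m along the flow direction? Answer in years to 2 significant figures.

14 years

∂h/∂x = (109.4 − 110.0) / (60 − 0) = -0.010000
∂h/∂y = (110.8 − 110.0) / (-70 − 0) = -0.01143
|∇h| = √(-0.010000² + -0.01143²) = 0.01519
Seepage velocity v = K·i/n = 0.82 × 0.01519 / 0.21 = 0.05931 m/day.
t = 300 / 0.05931 = 5058 days = 13.8 years.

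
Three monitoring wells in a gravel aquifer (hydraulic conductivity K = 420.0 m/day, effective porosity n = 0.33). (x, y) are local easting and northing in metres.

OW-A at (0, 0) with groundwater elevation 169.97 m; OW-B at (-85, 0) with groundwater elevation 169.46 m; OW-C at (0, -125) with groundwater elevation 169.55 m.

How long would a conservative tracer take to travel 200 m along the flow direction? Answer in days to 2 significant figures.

∂h/∂x = (169.46 − 169.97) / (-85 − 0) = +0.006000
∂h/∂y = (169.55 − 169.97) / (-125 − 0) = +0.003360
|∇h| = √(0.006000² + 0.003360²) = 0.006877
Seepage velocity v = K·i/n = 420.0 × 0.006877 / 0.33 = 8.753 m/day.
t = 200 / 8.753 = 22.85 days.

23 days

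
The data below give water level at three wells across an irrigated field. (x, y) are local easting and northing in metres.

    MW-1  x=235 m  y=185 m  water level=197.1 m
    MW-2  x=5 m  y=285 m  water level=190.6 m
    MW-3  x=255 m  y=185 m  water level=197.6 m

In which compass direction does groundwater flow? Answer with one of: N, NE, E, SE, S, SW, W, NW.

W

Taking MW-1 as reference: MW-2−MW-1 = (-230, 100, -6.5); MW-3−MW-1 = (20, 0, +0.5).
Solve a·Δx + b·Δy = Δh: det = (-230)·0 − 20·100 = -2000.
∂h/∂x = [(-6.5)·0 − (+0.5)·100] / -2000 = +0.02500
∂h/∂y = [(-230)·(+0.5) − 20·(-6.5)] / -2000 = -0.007500
Flow = −∇h = (-0.02500 east, +0.007500 north), which points west.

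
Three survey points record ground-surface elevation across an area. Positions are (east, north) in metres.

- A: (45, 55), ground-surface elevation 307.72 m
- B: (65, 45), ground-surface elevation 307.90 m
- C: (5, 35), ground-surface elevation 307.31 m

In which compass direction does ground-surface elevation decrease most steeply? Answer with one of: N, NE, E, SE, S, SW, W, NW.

Differences from A: to B (Δx, Δy, Δh) = (20, -10, +0.18); to C = (-40, -20, -0.41).
Determinant of the coordinate differences = 20·(-20) − (-40)·(-10) = -800.
∂z/∂x = [(+0.18)·(-20) − (-0.41)·(-10)] / -800 = +0.009625
∂z/∂y = [20·(-0.41) − (-40)·(+0.18)] / -800 = +0.001250
Steepest decrease is along −∇f = (-0.009625 E, -0.001250 N) → west.

W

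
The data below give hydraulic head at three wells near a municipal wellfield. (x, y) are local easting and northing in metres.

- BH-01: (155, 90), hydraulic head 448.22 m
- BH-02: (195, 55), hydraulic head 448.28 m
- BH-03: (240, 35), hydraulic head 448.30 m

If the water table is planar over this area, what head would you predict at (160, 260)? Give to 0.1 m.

Differences from BH-01: to BH-02 (Δx, Δy, Δh) = (40, -35, +0.06); to BH-03 = (85, -55, +0.08).
Solve a·Δx + b·Δy = Δh: det = 40·(-55) − 85·(-35) = 775.
∂h/∂x = [(+0.06)·(-55) − (+0.08)·(-35)] / 775 = -0.0006452
∂h/∂y = [40·(+0.08) − 85·(+0.06)] / 775 = -0.002452
h(160, 260) = 448.22 + (-0.0006452)·(5) + (-0.002452)·(170) = 448.22 -0.003 -0.417 = 447.800 m.

447.8 m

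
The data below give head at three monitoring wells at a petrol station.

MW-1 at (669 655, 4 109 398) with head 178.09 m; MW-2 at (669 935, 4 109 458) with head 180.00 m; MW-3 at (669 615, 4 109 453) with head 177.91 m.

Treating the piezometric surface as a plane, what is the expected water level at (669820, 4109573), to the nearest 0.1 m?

With h = a·x + b·y + c and MW-1 as origin, the differences give:
  280·a + 60·b = +1.91
  (-40)·a + 55·b = -0.18
Eliminate b (×55 and ×60, subtract): 17800·a = 115.850 → a = ∂h/∂x = +0.006508
Back-substitute: b = ∂h/∂y = +0.001461.
h(669820, 4109573) = 178.09 + (+0.006508)·(165) + (+0.001461)·(175) = 178.09 +1.074 +0.256 = 179.420 m.

179.4 m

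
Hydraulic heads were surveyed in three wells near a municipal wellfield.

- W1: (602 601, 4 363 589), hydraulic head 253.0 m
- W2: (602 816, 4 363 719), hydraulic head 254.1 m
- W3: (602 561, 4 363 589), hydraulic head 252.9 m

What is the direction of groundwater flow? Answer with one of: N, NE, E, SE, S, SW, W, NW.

Differences from W1: to W2 (Δx, Δy, Δh) = (215, 130, +1.1); to W3 = (-40, 0, -0.1).
Determinant of the coordinate differences = 215·0 − (-40)·130 = 5200.
∂h/∂x = [(+1.1)·0 − (-0.1)·130] / 5200 = +0.002500
∂h/∂y = [215·(-0.1) − (-40)·(+1.1)] / 5200 = +0.004327
Flow = −∇h = (-0.002500 east, -0.004327 north), which points southwest.

SW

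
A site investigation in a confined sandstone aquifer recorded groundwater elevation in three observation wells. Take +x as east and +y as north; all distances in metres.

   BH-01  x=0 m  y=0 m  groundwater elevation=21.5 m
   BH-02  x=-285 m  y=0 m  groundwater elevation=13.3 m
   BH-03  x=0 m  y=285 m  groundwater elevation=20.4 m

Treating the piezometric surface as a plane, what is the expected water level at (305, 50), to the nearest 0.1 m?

30.1 m

∂h/∂x = (13.3 − 21.5) / (-285 − 0) = +0.02877
∂h/∂y = (20.4 − 21.5) / (285 − 0) = -0.003860
h(305, 50) = 21.5 + (+0.02877)·(305) + (-0.003860)·(50) = 21.5 +8.775 -0.193 = 30.082 m.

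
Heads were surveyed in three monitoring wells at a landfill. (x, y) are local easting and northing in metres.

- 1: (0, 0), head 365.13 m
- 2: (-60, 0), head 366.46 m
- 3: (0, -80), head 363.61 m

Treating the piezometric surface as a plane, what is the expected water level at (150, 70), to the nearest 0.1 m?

∂h/∂x = (366.46 − 365.13) / (-60 − 0) = -0.02217
∂h/∂y = (363.61 − 365.13) / (-80 − 0) = +0.01900
h(150, 70) = 365.13 + (-0.02217)·(150) + (+0.01900)·(70) = 365.13 -3.325 +1.330 = 363.135 m.

363.1 m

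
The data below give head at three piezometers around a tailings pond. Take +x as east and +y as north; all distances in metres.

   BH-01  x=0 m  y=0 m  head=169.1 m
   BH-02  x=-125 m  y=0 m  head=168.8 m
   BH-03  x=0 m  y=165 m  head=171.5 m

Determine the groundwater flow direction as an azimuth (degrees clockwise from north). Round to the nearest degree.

∂h/∂x = (168.8 − 169.1) / (-125 − 0) = +0.002400
∂h/∂y = (171.5 − 169.1) / (165 − 0) = +0.01455
Flow direction (−∇h) has components (-0.002400 E, -0.01455 N).
Azimuth = atan2(E, N) = atan2(-0.002400, -0.01455) = 189.4° ≈ 189°.

189°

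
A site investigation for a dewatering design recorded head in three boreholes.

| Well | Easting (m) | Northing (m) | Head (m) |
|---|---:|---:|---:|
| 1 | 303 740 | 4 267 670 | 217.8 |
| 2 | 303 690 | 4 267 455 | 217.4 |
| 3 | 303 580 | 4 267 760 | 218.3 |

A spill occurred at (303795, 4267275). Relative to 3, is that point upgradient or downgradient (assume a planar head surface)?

downgradient

With h = a·x + b·y + c and 1 as origin, the differences give:
  (-50)·a + (-215)·b = -0.4
  (-160)·a + 90·b = +0.5
Eliminate b (×90 and ×(-215), subtract): -38900·a = 71.50 → a = ∂h/∂x = -0.001838
Back-substitute: b = ∂h/∂y = +0.002288.
Head at (303795, 4267275) = 217.8 + (-0.001838)·(55) + (+0.002288)·(-395) = 216.80 m.
That is lower than the 218.3 m at 3, so the point is downgradient.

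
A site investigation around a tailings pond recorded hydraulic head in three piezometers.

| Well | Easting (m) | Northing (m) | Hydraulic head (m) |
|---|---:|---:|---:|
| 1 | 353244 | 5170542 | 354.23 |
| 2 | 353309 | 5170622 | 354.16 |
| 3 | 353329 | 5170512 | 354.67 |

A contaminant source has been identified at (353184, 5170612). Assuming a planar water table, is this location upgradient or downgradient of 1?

Differences from 1: to 2 (Δx, Δy, Δh) = (65, 80, -0.07); to 3 = (85, -30, +0.44).
Determinant of the coordinate differences = 65·(-30) − 85·80 = -8750.
∂h/∂x = [(-0.07)·(-30) − (+0.44)·80] / -8750 = +0.003783
∂h/∂y = [65·(+0.44) − 85·(-0.07)] / -8750 = -0.003949
Head at (353184, 5170612) = 354.23 + (+0.003783)·(-60) + (-0.003949)·(70) = 353.73 m.
That is lower than the 354.23 m at 1, so the point is downgradient.

downgradient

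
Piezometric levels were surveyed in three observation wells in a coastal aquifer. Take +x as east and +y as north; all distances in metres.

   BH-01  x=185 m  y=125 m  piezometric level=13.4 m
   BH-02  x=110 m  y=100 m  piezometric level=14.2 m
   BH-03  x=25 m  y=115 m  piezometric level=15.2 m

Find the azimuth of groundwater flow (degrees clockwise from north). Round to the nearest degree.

Differences from BH-01: to BH-02 (Δx, Δy, Δh) = (-75, -25, +0.8); to BH-03 = (-160, -10, +1.8).
Determinant of the coordinate differences = (-75)·(-10) − (-160)·(-25) = -3250.
∂h/∂x = [(+0.8)·(-10) − (+1.8)·(-25)] / -3250 = -0.01138
∂h/∂y = [(-75)·(+1.8) − (-160)·(+0.8)] / -3250 = +0.002154
Flow direction (−∇h) has components (+0.01138 E, -0.002154 N).
Azimuth = atan2(E, N) = atan2(+0.01138, -0.002154) = 100.7° ≈ 101°.

101°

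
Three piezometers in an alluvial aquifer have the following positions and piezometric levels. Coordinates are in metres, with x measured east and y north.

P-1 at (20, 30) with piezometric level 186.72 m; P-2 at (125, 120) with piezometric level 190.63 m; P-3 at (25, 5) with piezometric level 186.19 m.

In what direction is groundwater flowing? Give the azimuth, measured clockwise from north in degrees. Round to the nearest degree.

Three-point gradient (reference P-1): Δ to P-2 = (105, 90, +3.91), Δ to P-3 = (5, -25, -0.53).
∂h/∂x = +0.01628, ∂h/∂y = +0.02446 (det = -3075).
Flow direction (−∇h) has components (-0.01628 E, -0.02446 N).
Azimuth = atan2(E, N) = atan2(-0.01628, -0.02446) = 213.6° ≈ 214°.

214°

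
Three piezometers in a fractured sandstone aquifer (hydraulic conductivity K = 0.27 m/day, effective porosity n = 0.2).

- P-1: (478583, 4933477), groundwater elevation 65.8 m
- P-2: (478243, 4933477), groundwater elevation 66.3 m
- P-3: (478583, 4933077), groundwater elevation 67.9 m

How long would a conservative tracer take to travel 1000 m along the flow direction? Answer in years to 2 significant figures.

370 years

∂h/∂x = (66.3 − 65.8) / (478243 − 478583) = -0.001471
∂h/∂y = (67.9 − 65.8) / (4933077 − 4933477) = -0.005250
|∇h| = √(-0.001471² + -0.005250²) = 0.005452
Seepage velocity v = K·i/n = 0.27 × 0.005452 / 0.2 = 0.00736 m/day.
t = 1000 / 0.00736 = 1.359e+05 days = 372 years.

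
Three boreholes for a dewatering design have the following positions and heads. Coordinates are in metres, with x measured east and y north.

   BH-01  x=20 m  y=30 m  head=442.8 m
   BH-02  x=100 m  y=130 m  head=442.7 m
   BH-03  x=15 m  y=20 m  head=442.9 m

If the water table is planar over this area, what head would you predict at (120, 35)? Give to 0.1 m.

445.7 m

Differences from BH-01: to BH-02 (Δx, Δy, Δh) = (80, 100, -0.1); to BH-03 = (-5, -10, +0.1).
Determinant of the coordinate differences = 80·(-10) − (-5)·100 = -300.
∂h/∂x = [(-0.1)·(-10) − (+0.1)·100] / -300 = +0.03000
∂h/∂y = [80·(+0.1) − (-5)·(-0.1)] / -300 = -0.02500
h(120, 35) = 442.8 + (+0.03000)·(100) + (-0.02500)·(5) = 442.8 +3.000 -0.125 = 445.675 m.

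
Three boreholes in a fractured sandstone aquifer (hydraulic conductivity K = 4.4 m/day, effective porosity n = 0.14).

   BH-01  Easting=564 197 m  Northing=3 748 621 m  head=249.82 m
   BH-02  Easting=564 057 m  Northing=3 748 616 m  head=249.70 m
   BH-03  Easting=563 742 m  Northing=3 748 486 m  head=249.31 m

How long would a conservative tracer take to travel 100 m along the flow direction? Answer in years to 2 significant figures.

6.7 years

Differences from BH-01: to BH-02 (Δx, Δy, Δh) = (-140, -5, -0.12); to BH-03 = (-455, -135, -0.51).
Solve a·Δx + b·Δy = Δh: det = (-140)·(-135) − (-455)·(-5) = 16625.
∂h/∂x = [(-0.12)·(-135) − (-0.51)·(-5)] / 16625 = +0.0008211
∂h/∂y = [(-140)·(-0.51) − (-455)·(-0.12)] / 16625 = +0.001011
|∇h| = √(0.0008211² + 0.001011²) = 0.001302
Seepage velocity v = K·i/n = 4.4 × 0.001302 / 0.14 = 0.04092 m/day.
t = 100 / 0.04092 = 2444 days = 6.69 years.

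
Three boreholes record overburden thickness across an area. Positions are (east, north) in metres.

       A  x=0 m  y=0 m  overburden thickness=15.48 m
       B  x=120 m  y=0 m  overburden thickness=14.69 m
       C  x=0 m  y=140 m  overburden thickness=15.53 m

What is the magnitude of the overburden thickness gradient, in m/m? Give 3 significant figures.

∂d/∂x = (14.69 − 15.48) / (120 − 0) = -0.006583
∂d/∂y = (15.53 − 15.48) / (140 − 0) = +0.0003571
|∇f| = √(-0.006583² + 0.0003571²) = 0.006593 m/m

0.00659 m/m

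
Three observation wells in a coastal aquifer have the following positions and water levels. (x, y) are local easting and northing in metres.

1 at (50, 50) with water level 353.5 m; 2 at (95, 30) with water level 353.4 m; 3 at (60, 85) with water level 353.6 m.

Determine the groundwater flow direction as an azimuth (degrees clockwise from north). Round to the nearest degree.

165°

With h = a·x + b·y + c and 1 as origin, the differences give:
  45·a + (-20)·b = -0.1
  10·a + 35·b = +0.1
Eliminate b (×35 and ×(-20), subtract): 1775·a = -1.50 → a = ∂h/∂x = -0.0008451
Back-substitute: b = ∂h/∂y = +0.003099.
Flow direction (−∇h) has components (+0.0008451 E, -0.003099 N).
Azimuth = atan2(E, N) = atan2(+0.0008451, -0.003099) = 164.7° ≈ 165°.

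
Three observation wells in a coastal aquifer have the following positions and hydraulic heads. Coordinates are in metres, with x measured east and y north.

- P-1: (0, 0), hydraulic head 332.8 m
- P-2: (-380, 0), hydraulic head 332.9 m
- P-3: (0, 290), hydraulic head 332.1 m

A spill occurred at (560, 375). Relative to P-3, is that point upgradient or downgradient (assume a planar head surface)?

∂h/∂x = (332.9 − 332.8) / (-380 − 0) = -0.0002632
∂h/∂y = (332.1 − 332.8) / (290 − 0) = -0.002414
Head at (560, 375) = 332.8 + (-0.0002632)·(560) + (-0.002414)·(375) = 331.75 m.
That is lower than the 332.1 m at P-3, so the point is downgradient.

downgradient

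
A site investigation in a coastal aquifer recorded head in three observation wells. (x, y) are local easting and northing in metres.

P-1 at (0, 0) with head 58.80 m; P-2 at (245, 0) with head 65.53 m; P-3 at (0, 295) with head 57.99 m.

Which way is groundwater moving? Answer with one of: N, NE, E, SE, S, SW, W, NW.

∂h/∂x = (65.53 − 58.80) / (245 − 0) = +0.02747
∂h/∂y = (57.99 − 58.80) / (295 − 0) = -0.002746
Flow = −∇h = (-0.02747 east, +0.002746 north), which points west.

W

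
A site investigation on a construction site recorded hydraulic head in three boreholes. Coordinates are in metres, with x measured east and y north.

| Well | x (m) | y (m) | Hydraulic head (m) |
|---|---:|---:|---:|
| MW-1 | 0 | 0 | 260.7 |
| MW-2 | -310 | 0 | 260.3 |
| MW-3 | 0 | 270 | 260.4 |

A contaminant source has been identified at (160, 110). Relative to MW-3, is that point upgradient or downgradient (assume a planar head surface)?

∂h/∂x = (260.3 − 260.7) / (-310 − 0) = +0.001290
∂h/∂y = (260.4 − 260.7) / (270 − 0) = -0.001111
Head at (160, 110) = 260.7 + (+0.001290)·(160) + (-0.001111)·(110) = 260.78 m.
That is higher than the 260.4 m at MW-3, so the point is upgradient.

upgradient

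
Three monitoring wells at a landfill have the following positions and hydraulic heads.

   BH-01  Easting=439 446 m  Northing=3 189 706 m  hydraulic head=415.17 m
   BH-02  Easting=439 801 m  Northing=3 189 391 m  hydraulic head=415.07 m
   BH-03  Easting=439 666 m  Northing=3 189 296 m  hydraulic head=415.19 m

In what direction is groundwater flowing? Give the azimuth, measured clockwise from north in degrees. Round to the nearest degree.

Differences from BH-01: to BH-02 (Δx, Δy, Δh) = (355, -315, -0.10); to BH-03 = (220, -410, +0.02).
Solve a·Δx + b·Δy = Δh: det = 355·(-410) − 220·(-315) = -76250.
∂h/∂x = [(-0.10)·(-410) − (+0.02)·(-315)] / -76250 = -0.0006203
∂h/∂y = [355·(+0.02) − 220·(-0.10)] / -76250 = -0.0003816
Flow direction (−∇h) has components (+0.0006203 E, +0.0003816 N).
Azimuth = atan2(E, N) = atan2(+0.0006203, +0.0003816) = 58.4° ≈ 058°.

058°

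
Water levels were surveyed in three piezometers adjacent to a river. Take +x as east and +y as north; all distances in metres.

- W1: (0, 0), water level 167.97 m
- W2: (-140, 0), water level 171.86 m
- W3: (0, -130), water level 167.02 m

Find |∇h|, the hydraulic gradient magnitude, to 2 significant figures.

0.029

∂h/∂x = (171.86 − 167.97) / (-140 − 0) = -0.02779
∂h/∂y = (167.02 − 167.97) / (-130 − 0) = +0.007308
|∇h| = √(-0.02779² + 0.007308²) = 0.02873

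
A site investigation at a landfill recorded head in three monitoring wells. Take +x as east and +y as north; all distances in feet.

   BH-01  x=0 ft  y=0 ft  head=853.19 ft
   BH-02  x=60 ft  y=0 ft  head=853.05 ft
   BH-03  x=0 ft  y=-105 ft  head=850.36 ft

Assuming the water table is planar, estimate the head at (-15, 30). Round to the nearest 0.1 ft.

∂h/∂x = (853.05 − 853.19) / (60 − 0) = -0.002333
∂h/∂y = (850.36 − 853.19) / (-105 − 0) = +0.02695
h(-15, 30) = 853.19 + (-0.002333)·(-15) + (+0.02695)·(30) = 853.19 +0.035 +0.809 = 854.034 ft.

854.0 ft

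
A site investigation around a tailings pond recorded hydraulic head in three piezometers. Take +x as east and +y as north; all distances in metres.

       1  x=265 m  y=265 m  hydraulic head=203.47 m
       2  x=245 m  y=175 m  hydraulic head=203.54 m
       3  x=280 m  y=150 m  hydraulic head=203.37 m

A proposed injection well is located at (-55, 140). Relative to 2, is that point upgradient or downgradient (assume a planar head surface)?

Taking 1 as reference: 2−1 = (-20, -90, +0.07); 3−1 = (15, -115, -0.10).
Solve a·Δx + b·Δy = Δh: det = (-20)·(-115) − 15·(-90) = 3650.
∂h/∂x = [(+0.07)·(-115) − (-0.10)·(-90)] / 3650 = -0.004671
∂h/∂y = [(-20)·(-0.10) − 15·(+0.07)] / 3650 = +0.0002603
Head at (-55, 140) = 203.47 + (-0.004671)·(-320) + (+0.0002603)·(-125) = 204.93 m.
That is higher than the 203.54 m at 2, so the point is upgradient.

upgradient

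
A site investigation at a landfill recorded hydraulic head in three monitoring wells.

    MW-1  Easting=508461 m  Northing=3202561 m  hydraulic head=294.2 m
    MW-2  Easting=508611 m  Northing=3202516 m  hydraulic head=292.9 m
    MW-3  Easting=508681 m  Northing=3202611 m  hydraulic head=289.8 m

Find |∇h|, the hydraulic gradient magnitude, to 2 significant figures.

0.026

Differences from MW-1: to MW-2 (Δx, Δy, Δh) = (150, -45, -1.3); to MW-3 = (220, 50, -4.4).
Determinant of the coordinate differences = 150·50 − 220·(-45) = 17400.
∂h/∂x = [(-1.3)·50 − (-4.4)·(-45)] / 17400 = -0.01511
∂h/∂y = [150·(-4.4) − 220·(-1.3)] / 17400 = -0.02149
|∇h| = √(-0.01511² + -0.02149²) = 0.02627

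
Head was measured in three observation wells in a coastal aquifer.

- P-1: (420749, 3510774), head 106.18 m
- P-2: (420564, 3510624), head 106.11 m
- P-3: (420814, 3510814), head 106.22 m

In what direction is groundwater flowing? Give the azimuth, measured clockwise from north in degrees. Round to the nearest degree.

312°

With h = a·x + b·y + c and P-1 as origin, the differences give:
  (-185)·a + (-150)·b = -0.07
  65·a + 40·b = +0.04
Eliminate b (×40 and ×(-150), subtract): 2350·a = 3.200 → a = ∂h/∂x = +0.001362
Back-substitute: b = ∂h/∂y = -0.001213.
Flow direction (−∇h) has components (-0.001362 E, +0.001213 N).
Azimuth = atan2(E, N) = atan2(-0.001362, +0.001213) = 311.7° ≈ 312°.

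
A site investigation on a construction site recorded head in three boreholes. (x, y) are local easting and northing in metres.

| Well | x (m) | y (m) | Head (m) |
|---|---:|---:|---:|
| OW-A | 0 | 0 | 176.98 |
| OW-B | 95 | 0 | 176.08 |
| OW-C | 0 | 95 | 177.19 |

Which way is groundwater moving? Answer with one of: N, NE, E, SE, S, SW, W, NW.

∂h/∂x = (176.08 − 176.98) / (95 − 0) = -0.009474
∂h/∂y = (177.19 − 176.98) / (95 − 0) = +0.002211
Flow = −∇h = (+0.009474 east, -0.002211 north), which points east.

E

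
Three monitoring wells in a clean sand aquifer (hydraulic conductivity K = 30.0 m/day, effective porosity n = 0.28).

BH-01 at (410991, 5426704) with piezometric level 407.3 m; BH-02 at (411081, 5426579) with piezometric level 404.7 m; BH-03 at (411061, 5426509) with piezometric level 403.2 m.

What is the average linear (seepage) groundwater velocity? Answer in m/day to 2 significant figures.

2.3 m/day

Taking BH-01 as reference: BH-02−BH-01 = (90, -125, -2.6); BH-03−BH-01 = (70, -195, -4.1).
Solve a·Δx + b·Δy = Δh: det = 90·(-195) − 70·(-125) = -8800.
∂h/∂x = [(-2.6)·(-195) − (-4.1)·(-125)] / -8800 = +0.0006250
∂h/∂y = [90·(-4.1) − 70·(-2.6)] / -8800 = +0.02125
|∇h| = √(0.0006250² + 0.02125²) = 0.02126
Seepage velocity v = K·i/n = 30.0 × 0.02126 / 0.28 = 2.278 m/day.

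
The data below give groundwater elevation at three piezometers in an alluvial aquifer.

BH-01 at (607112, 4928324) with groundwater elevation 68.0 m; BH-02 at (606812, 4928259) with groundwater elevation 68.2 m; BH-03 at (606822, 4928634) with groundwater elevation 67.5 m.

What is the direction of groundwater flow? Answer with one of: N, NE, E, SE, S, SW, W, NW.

N

Three-point gradient (reference BH-01): Δ to BH-02 = (-300, -65, +0.2), Δ to BH-03 = (-290, 310, -0.5).
∂h/∂x = -0.0002637, ∂h/∂y = -0.001860 (det = -111850).
Flow = −∇h = (+0.0002637 east, +0.001860 north), which points north.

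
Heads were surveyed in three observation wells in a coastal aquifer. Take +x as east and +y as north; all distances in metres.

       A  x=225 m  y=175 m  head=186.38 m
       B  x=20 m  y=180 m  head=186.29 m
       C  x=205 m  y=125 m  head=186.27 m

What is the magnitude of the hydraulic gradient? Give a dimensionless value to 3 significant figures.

0.00206

With h = a·x + b·y + c and A as origin, the differences give:
  (-205)·a + 5·b = -0.09
  (-20)·a + (-50)·b = -0.11
Eliminate b (×(-50) and ×5, subtract): 10350·a = 5.050 → a = ∂h/∂x = +0.0004879
Back-substitute: b = ∂h/∂y = +0.002005.
|∇h| = √(0.0004879² + 0.002005²) = 0.002064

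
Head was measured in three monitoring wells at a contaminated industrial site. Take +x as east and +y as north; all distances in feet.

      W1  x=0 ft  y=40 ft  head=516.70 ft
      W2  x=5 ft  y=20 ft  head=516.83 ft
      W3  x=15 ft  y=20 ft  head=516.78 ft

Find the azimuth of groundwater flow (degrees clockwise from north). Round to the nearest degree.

Taking W1 as reference: W2−W1 = (5, -20, +0.13); W3−W1 = (15, -20, +0.08).
Solve a·Δx + b·Δy = Δh: det = 5·(-20) − 15·(-20) = 200.
∂h/∂x = [(+0.13)·(-20) − (+0.08)·(-20)] / 200 = -0.005000
∂h/∂y = [5·(+0.08) − 15·(+0.13)] / 200 = -0.007750
Flow direction (−∇h) has components (+0.005000 E, +0.007750 N).
Azimuth = atan2(E, N) = atan2(+0.005000, +0.007750) = 32.8° ≈ 033°.

033°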